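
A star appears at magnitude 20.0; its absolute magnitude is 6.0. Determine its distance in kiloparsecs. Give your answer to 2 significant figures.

d ≈ 6.3 kpc

Distance modulus: m − M = 20.0 − (6.0) = 14.000
m − M = 5 log₁₀ d − 5
log₁₀ d = (m − M)/5 + 1 = 3.8000
d = 10^3.8000 = 6310 pc
= 6.310 kpc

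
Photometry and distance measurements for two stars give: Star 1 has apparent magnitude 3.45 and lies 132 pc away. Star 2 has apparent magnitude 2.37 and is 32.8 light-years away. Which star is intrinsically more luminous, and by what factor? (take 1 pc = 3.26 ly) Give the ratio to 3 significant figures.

Star 1 is more luminous, by a factor of 63.7.

Star 1: M = m − 5 log₁₀ d + 5 = 3.45 − 5·2.1206 + 5 = -2.153
Star 2: d = 32.8 ly / 3.26 = 10.06 pc
Star 2: M = m − 5 log₁₀ d + 5 = 2.37 − 5·1.0027 + 5 = 2.357
ΔM = M_1 − M_2 = -2.153 − (2.357) = -4.510; smaller M is more luminous → Star 1.
L ratio = 10^(0.4 |ΔM|) = 10^1.804 = 63.66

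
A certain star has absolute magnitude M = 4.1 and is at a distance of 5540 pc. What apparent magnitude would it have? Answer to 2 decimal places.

m = M + 5 log₁₀ d − 5 = 4.1 + 5·3.7435 − 5 = 17.818

m ≈ 17.82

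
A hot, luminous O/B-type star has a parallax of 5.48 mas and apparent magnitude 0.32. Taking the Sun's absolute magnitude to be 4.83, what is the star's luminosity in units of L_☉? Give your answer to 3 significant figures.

L/L_☉ ≈ 21200

d = 1/p = 1000/5.48 mas = 182.5 pc
M = m − 5 log₁₀ d + 5 = 0.32 − 5·2.2612 + 5 = -5.986
M − M_☉ = -5.986 − 4.83 = -10.816
L/L_☉ = 10^(−0.4 × -10.816) = 21210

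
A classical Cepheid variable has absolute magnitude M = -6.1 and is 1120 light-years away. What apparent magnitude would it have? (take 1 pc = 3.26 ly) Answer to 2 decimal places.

m ≈ 1.58

d = 1120 ly / 3.26 = 343.6 pc
m = M + 5 log₁₀ d − 5 = -6.1 + 5·2.5360 − 5 = 1.580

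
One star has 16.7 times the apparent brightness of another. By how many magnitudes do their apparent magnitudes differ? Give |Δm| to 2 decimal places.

|Δm| ≈ 3.06

Pogson: Δm = −2.5 log₁₀(ratio) = −2.5 log₁₀(16.7) = −2.5 × 1.2227 = -3.057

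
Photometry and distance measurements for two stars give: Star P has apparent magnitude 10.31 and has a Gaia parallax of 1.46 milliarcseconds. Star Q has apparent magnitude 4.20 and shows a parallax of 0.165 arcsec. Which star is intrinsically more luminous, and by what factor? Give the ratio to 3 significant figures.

Star P is more luminous, by a factor of 45.9.

Star P: p = 1.46 mas = 1.46×10^-3″ → d = 1/p = 684.9 pc
Star P: M = m − 5 log₁₀ d + 5 = 10.31 − 5·2.8356 + 5 = 1.132
Star Q: d = 1/p = 1/0.165″ = 6.061 pc
Star Q: M = m − 5 log₁₀ d + 5 = 4.20 − 5·0.7825 + 5 = 5.287
ΔM = M_P − M_Q = 1.132 − (5.287) = -4.156; smaller M is more luminous → Star P.
L ratio = 10^(0.4 |ΔM|) = 10^1.662 = 45.95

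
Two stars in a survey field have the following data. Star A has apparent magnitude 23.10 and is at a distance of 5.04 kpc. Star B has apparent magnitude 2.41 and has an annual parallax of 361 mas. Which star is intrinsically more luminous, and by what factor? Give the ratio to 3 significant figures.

Star B is more luminous, by a factor of 57.0.

Star A: d = 5.04 kpc = 5040 pc
Star A: M = m − 5 log₁₀ d + 5 = 23.10 − 5·3.7024 + 5 = 9.588
Star B: p = 361 mas = 0.361″ → d = 1/p = 2.770 pc
Star B: M = m − 5 log₁₀ d + 5 = 2.41 − 5·0.4425 + 5 = 5.198
ΔM = M_A − M_B = 9.588 − (5.198) = 4.390; smaller M is more luminous → Star B.
L ratio = 10^(0.4 |ΔM|) = 10^1.756 = 57.03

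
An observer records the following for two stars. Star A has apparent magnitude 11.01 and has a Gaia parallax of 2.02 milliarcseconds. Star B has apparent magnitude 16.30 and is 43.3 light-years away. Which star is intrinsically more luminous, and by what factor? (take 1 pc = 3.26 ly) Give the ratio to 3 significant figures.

Star A: p = 2.02 mas = 2.02×10^-3″ → d = 1/p = 495.0 pc
Star A: M = m − 5 log₁₀ d + 5 = 11.01 − 5·2.6946 + 5 = 2.537
Star B: d = 43.3 ly / 3.26 = 13.28 pc
Star B: M = m − 5 log₁₀ d + 5 = 16.30 − 5·1.1233 + 5 = 15.684
ΔM = M_A − M_B = 2.537 − (15.684) = -13.147; smaller M is more luminous → Star A.
L ratio = 10^(0.4 |ΔM|) = 10^5.259 = 181400

Star A is more luminous, by a factor of 181000.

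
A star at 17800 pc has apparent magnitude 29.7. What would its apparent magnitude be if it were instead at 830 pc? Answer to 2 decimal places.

m ≈ 23.04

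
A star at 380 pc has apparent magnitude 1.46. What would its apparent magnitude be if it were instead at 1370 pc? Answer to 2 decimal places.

m ≈ 4.24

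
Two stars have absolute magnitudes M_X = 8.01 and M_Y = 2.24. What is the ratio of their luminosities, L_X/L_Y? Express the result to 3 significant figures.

L_X/L_Y ≈ 4.92×10^-3

ΔM = M_X − M_Y = 5.77
L_X/L_Y = 10^(−0.4 ΔM) = 10^-2.308 = 4.920×10^-3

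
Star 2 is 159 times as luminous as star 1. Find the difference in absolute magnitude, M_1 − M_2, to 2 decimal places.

M_1 − M_2 ≈ 5.50

Pogson: ΔM = −2.5 log₁₀(ratio) = −2.5 log₁₀(159) = −2.5 × 2.2014 = -5.503
Star 2 is brighter so has the smaller magnitude: M_1 − M_2 is positive.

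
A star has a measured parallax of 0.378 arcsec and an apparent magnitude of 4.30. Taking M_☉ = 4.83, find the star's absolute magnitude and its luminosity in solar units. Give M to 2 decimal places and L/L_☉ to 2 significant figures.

d = 1/p = 1/0.378″ = 2.646 pc
M = m − 5 log₁₀ d + 5 = 4.30 − 5·0.4225 + 5 = 7.187
M − M_☉ = 7.187 − 4.83 = 2.357
L/L_☉ = 10^(−0.4 × 2.357) = 0.1140

M ≈ 7.19; L/L_☉ ≈ 0.11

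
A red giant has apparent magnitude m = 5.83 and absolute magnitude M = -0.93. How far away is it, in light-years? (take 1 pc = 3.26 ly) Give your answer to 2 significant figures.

Distance modulus: m − M = 5.83 − (-0.93) = 6.760
m − M = 5 log₁₀ d − 5
log₁₀ d = (m − M)/5 + 1 = 2.3520
d = 10^2.3520 = 224.9 pc
= 733.2 ly

d ≈ 730 ly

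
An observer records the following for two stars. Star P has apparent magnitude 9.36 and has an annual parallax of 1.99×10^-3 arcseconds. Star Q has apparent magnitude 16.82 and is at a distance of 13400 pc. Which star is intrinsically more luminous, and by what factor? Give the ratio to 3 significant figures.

Star P is more luminous, by a factor of 1.36.

Star P: d = 1/p = 1/1.99×10^-3″ = 502.5 pc
Star P: M = m − 5 log₁₀ d + 5 = 9.36 − 5·2.7011 + 5 = 0.854
Star Q: M = m − 5 log₁₀ d + 5 = 16.82 − 5·4.1271 + 5 = 1.184
ΔM = M_P − M_Q = 0.854 − (1.184) = -0.330; smaller M is more luminous → Star P.
L ratio = 10^(0.4 |ΔM|) = 10^0.132 = 1.355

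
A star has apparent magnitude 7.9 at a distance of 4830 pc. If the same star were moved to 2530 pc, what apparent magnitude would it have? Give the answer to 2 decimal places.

Flux ∝ 1/d², so Δm = 5 log₁₀(d₂/d₁) = 5 log₁₀(2530/4830) = -1.404
m₂ = m₁ + Δm = 7.9 + (-1.404) = 6.496

m ≈ 6.50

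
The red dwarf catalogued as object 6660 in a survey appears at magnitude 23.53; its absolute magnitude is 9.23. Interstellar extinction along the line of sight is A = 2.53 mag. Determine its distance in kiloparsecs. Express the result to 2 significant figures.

d ≈ 2.3 kpc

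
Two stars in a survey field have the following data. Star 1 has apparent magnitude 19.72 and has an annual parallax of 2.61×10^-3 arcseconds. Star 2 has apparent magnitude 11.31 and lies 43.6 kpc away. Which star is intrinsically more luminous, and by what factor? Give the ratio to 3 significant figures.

Star 2 is more luminous, by a factor of 2.99×10^7.

Star 1: d = 1/p = 1/2.61×10^-3″ = 383.1 pc
Star 1: M = m − 5 log₁₀ d + 5 = 19.72 − 5·2.5834 + 5 = 11.803
Star 2: d = 43.6 kpc = 43600 pc
Star 2: M = m − 5 log₁₀ d + 5 = 11.31 − 5·4.6395 + 5 = -6.887
ΔM = M_1 − M_2 = 11.803 − (-6.887) = 18.691; smaller M is more luminous → Star 2.
L ratio = 10^(0.4 |ΔM|) = 10^7.476 = 2.994×10^7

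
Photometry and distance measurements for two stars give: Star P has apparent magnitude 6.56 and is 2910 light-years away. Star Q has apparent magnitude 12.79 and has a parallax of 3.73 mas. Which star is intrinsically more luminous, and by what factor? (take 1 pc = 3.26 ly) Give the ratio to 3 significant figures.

Star P: d = 2910 ly / 3.26 = 892.6 pc
Star P: M = m − 5 log₁₀ d + 5 = 6.56 − 5·2.9507 + 5 = -3.193
Star Q: p = 3.73 mas = 3.73×10^-3″ → d = 1/p = 268.1 pc
Star Q: M = m − 5 log₁₀ d + 5 = 12.79 − 5·2.4283 + 5 = 5.649
ΔM = M_P − M_Q = -3.193 − (5.649) = -8.842; smaller M is more luminous → Star P.
L ratio = 10^(0.4 |ΔM|) = 10^3.537 = 3442

Star P is more luminous, by a factor of 3440.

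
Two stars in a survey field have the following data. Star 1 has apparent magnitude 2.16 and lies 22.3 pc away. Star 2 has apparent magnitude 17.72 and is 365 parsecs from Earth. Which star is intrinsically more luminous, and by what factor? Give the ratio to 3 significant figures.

Star 1: M = m − 5 log₁₀ d + 5 = 2.16 − 5·1.3483 + 5 = 0.418
Star 2: M = m − 5 log₁₀ d + 5 = 17.72 − 5·2.5623 + 5 = 9.909
ΔM = M_1 − M_2 = 0.418 − (9.909) = -9.490; smaller M is more luminous → Star 1.
L ratio = 10^(0.4 |ΔM|) = 10^3.796 = 6252

Star 1 is more luminous, by a factor of 6250.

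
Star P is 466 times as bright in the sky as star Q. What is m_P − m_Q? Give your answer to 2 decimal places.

Pogson: Δm = −2.5 log₁₀(ratio) = −2.5 log₁₀(466) = −2.5 × 2.6684 = -6.671
Star P is brighter, so it has the smaller magnitude: the difference is negative.

m_P − m_Q ≈ -6.67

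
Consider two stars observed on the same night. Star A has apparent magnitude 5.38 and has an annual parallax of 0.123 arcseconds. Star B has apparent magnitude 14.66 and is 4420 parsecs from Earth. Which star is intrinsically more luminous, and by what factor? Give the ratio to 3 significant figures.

Star B is more luminous, by a factor of 57.4.

Star A: d = 1/p = 1/0.123″ = 8.130 pc
Star A: M = m − 5 log₁₀ d + 5 = 5.38 − 5·0.9101 + 5 = 5.830
Star B: M = m − 5 log₁₀ d + 5 = 14.66 − 5·3.6454 + 5 = 1.433
ΔM = M_A − M_B = 5.830 − (1.433) = 4.397; smaller M is more luminous → Star B.
L ratio = 10^(0.4 |ΔM|) = 10^1.759 = 57.37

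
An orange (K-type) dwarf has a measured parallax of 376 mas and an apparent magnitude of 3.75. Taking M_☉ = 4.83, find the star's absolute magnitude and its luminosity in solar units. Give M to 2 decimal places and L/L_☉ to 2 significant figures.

M ≈ 6.63; L/L_☉ ≈ 0.19

d = 1/p = 1000/376 mas = 2.660 pc
M = m − 5 log₁₀ d + 5 = 3.75 − 5·0.4248 + 5 = 6.626
M − M_☉ = 6.626 − 4.83 = 1.796
L/L_☉ = 10^(−0.4 × 1.796) = 0.1913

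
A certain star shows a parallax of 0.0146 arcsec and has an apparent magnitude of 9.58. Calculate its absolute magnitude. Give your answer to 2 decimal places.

M ≈ 5.40

d = 1/p = 1/0.0146″ = 68.49 pc
5 log₁₀(d/10 pc) = 5 log₁₀(68.49) − 5 = 4.178
M = m − 5 log₁₀(d/10) = 9.58 − 4.178 = 5.402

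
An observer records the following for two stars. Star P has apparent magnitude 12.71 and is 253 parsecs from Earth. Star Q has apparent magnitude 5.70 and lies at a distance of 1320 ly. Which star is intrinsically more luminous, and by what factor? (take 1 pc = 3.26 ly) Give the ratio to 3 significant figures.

Star P: M = m − 5 log₁₀ d + 5 = 12.71 − 5·2.4031 + 5 = 5.694
Star Q: d = 1320 ly / 3.26 = 404.9 pc
Star Q: M = m − 5 log₁₀ d + 5 = 5.70 − 5·2.6074 + 5 = -2.337
ΔM = M_P − M_Q = 5.694 − (-2.337) = 8.031; smaller M is more luminous → Star Q.
L ratio = 10^(0.4 |ΔM|) = 10^3.212 = 1631

Star Q is more luminous, by a factor of 1630.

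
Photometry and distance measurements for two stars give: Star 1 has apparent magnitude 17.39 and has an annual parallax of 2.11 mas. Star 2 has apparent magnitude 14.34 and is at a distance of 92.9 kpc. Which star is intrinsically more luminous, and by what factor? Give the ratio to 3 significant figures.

Star 1: p = 2.11 mas = 2.11×10^-3″ → d = 1/p = 473.9 pc
Star 1: M = m − 5 log₁₀ d + 5 = 17.39 − 5·2.6757 + 5 = 9.011
Star 2: d = 92.9 kpc = 92900 pc
Star 2: M = m − 5 log₁₀ d + 5 = 14.34 − 5·4.9680 + 5 = -5.500
ΔM = M_1 − M_2 = 9.011 − (-5.500) = 14.511; smaller M is more luminous → Star 2.
L ratio = 10^(0.4 |ΔM|) = 10^5.805 = 637700

Star 2 is more luminous, by a factor of 638000.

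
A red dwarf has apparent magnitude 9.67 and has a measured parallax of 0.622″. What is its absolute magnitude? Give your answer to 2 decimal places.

M ≈ 13.64

d = 1/p = 1/0.622″ = 1.608 pc
5 log₁₀(d/10 pc) = 5 log₁₀(1.608) − 5 = -3.969
M = m − 5 log₁₀(d/10) = 9.67 + 3.969 = 13.639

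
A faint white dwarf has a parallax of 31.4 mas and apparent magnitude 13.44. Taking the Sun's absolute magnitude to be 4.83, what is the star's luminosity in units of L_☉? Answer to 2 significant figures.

d = 1/p = 1000/31.4 mas = 31.85 pc
M = m − 5 log₁₀ d + 5 = 13.44 − 5·1.5031 + 5 = 10.925
M − M_☉ = 10.925 − 4.83 = 6.095
L/L_☉ = 10^(−0.4 × 6.095) = 3.649×10^-3

L/L_☉ ≈ 3.6×10^-3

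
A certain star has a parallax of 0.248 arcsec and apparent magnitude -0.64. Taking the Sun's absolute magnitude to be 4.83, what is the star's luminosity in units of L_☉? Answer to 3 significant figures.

d = 1/p = 1/0.248″ = 4.032 pc
M = m − 5 log₁₀ d + 5 = -0.64 − 5·0.6055 + 5 = 1.332
M − M_☉ = 1.332 − 4.83 = -3.498
L/L_☉ = 10^(−0.4 × -3.498) = 25.07

L/L_☉ ≈ 25.1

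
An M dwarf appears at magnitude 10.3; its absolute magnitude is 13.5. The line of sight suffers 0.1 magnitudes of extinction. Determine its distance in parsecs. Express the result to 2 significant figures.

m − M = 5 log₁₀(d/10 pc) + A  ⇒  10.3 − (13.5) − 0.1 = 5 log₁₀(d/10)
-3.300 = 5 log₁₀(d/10)
log₁₀ d = (m − M − A)/5 + 1 = 0.3400
d = 10^0.3400 = 2.188 pc

d ≈ 2.2 pc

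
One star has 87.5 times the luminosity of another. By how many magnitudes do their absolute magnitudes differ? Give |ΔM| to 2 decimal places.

|ΔM| ≈ 4.86

Pogson: ΔM = −2.5 log₁₀(ratio) = −2.5 log₁₀(87.5) = −2.5 × 1.9420 = -4.855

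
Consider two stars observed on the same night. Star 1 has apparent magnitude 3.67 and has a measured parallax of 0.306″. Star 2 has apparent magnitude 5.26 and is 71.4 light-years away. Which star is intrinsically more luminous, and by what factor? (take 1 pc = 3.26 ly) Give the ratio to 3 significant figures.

Star 2 is more luminous, by a factor of 10.4.

Star 1: d = 1/p = 1/0.306″ = 3.268 pc
Star 1: M = m − 5 log₁₀ d + 5 = 3.67 − 5·0.5143 + 5 = 6.099
Star 2: d = 71.4 ly / 3.26 = 21.90 pc
Star 2: M = m − 5 log₁₀ d + 5 = 5.26 − 5·1.3405 + 5 = 3.558
ΔM = M_1 − M_2 = 6.099 − (3.558) = 2.541; smaller M is more luminous → Star 2.
L ratio = 10^(0.4 |ΔM|) = 10^1.016 = 10.38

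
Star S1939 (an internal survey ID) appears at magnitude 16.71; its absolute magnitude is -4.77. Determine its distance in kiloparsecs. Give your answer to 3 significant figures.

μ = m − M = 21.480
m − M = 5 log₁₀ d − 5
log₁₀ d = (m − M)/5 + 1 = 5.2960
d = 10^5.2960 = 197700 pc
= 197.7 kpc

d ≈ 198 kpc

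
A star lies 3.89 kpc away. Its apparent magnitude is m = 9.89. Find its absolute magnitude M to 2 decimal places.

d = 3.89 kpc = 3890 pc
5 log₁₀(d/10 pc) = 5 log₁₀(3890) − 5 = 12.950
M = m − 5 log₁₀(d/10) = 9.89 − 12.950 = -3.060

M ≈ -3.06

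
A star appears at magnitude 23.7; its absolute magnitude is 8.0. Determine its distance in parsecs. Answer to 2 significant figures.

Distance modulus: m − M = 23.7 − (8.0) = 15.700
m − M = 5 log₁₀ d − 5
log₁₀ d = (m − M)/5 + 1 = 4.1400
d = 10^4.1400 = 13800 pc

d ≈ 14000 pc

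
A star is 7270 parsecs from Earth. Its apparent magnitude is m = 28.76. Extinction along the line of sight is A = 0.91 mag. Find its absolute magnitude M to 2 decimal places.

5 log₁₀(d/10 pc) = 5 log₁₀(7270) − 5 = 14.308
M = m − 5 log₁₀(d/10) − A = 28.76 − 14.308 − 0.91 = 13.542

M ≈ 13.54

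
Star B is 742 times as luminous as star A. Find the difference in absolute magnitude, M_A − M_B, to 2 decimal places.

Pogson: ΔM = −2.5 log₁₀(ratio) = −2.5 log₁₀(742) = −2.5 × 2.8704 = -7.176
Star B is brighter so has the smaller magnitude: M_A − M_B is positive.

M_A − M_B ≈ 7.18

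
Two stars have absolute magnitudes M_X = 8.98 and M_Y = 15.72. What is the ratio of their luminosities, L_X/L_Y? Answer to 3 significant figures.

ΔM = M_X − M_Y = -6.74
L_X/L_Y = 10^(−0.4 ΔM) = 10^2.696 = 496.6

L_X/L_Y ≈ 497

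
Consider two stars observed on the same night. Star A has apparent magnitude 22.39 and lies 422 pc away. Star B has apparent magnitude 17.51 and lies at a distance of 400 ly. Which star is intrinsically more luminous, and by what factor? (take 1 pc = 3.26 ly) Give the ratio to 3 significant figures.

Star B is more luminous, by a factor of 7.57.

Star A: M = m − 5 log₁₀ d + 5 = 22.39 − 5·2.6253 + 5 = 14.263
Star B: d = 400 ly / 3.26 = 122.7 pc
Star B: M = m − 5 log₁₀ d + 5 = 17.51 − 5·2.0888 + 5 = 12.066
ΔM = M_A − M_B = 14.263 − (12.066) = 2.198; smaller M is more luminous → Star B.
L ratio = 10^(0.4 |ΔM|) = 10^0.879 = 7.569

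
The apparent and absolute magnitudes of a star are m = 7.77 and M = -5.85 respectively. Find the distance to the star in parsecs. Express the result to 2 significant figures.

μ = m − M = 13.620
m − M = 5 log₁₀ d − 5
log₁₀ d = (m − M)/5 + 1 = 3.7240
d = 10^3.7240 = 5297 pc

d ≈ 5300 pc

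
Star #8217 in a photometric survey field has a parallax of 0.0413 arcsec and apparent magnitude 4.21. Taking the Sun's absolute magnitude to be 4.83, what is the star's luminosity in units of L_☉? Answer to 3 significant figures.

L/L_☉ ≈ 10.4

d = 1/p = 1/0.0413″ = 24.21 pc
M = m − 5 log₁₀ d + 5 = 4.21 − 5·1.3840 + 5 = 2.290
M − M_☉ = 2.290 − 4.83 = -2.540
L/L_☉ = 10^(−0.4 × -2.540) = 10.38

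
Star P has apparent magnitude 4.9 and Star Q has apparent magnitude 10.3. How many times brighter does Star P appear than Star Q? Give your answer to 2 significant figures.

140

Δm = 4.9 − (10.3) = -5.4
Flux ratio = 10^(−0.4 Δm) = 10^(−0.4 × -5.4) = 10^2.160 = 144.5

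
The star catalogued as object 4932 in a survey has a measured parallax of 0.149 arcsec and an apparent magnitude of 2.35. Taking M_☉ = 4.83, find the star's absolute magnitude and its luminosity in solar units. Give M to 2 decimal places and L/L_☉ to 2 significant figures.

d = 1/p = 1/0.149″ = 6.711 pc
M = m − 5 log₁₀ d + 5 = 2.35 − 5·0.8268 + 5 = 3.216
M − M_☉ = 3.216 − 4.83 = -1.614
L/L_☉ = 10^(−0.4 × -1.614) = 4.422

M ≈ 3.22; L/L_☉ ≈ 4.4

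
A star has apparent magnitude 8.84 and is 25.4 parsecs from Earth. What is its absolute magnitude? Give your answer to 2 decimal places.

5 log₁₀(d/10 pc) = 5 log₁₀(25.40) − 5 = 2.024
M = m − 5 log₁₀(d/10) = 8.84 − 2.024 = 6.816

M ≈ 6.82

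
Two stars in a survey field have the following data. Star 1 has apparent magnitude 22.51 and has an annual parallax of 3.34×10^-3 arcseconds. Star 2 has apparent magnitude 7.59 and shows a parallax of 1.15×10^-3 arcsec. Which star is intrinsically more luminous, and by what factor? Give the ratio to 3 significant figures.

Star 1: d = 1/p = 1/3.34×10^-3″ = 299.4 pc
Star 1: M = m − 5 log₁₀ d + 5 = 22.51 − 5·2.4763 + 5 = 15.129
Star 2: d = 1/p = 1/1.15×10^-3″ = 869.6 pc
Star 2: M = m − 5 log₁₀ d + 5 = 7.59 − 5·2.9393 + 5 = -2.107
ΔM = M_1 − M_2 = 15.129 − (-2.107) = 17.235; smaller M is more luminous → Star 2.
L ratio = 10^(0.4 |ΔM|) = 10^6.894 = 7.836×10^6

Star 2 is more luminous, by a factor of 7.84×10^6.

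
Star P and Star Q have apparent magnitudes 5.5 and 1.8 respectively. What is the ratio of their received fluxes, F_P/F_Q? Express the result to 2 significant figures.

F_P/F_Q ≈ 0.033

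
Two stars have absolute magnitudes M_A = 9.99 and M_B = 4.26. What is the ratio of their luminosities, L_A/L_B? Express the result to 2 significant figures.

L_A/L_B ≈ 5.1×10^-3

ΔM = M_A − M_B = 5.73
L_A/L_B = 10^(−0.4 ΔM) = 10^-2.292 = 5.105×10^-3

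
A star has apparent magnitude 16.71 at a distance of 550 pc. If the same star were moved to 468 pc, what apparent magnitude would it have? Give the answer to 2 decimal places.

m ≈ 16.36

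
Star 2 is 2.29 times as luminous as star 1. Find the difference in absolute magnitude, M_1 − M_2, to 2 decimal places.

Pogson: ΔM = −2.5 log₁₀(ratio) = −2.5 log₁₀(2.29) = −2.5 × 0.3598 = -0.900
Star 2 is brighter so has the smaller magnitude: M_1 − M_2 is positive.

M_1 − M_2 ≈ 0.90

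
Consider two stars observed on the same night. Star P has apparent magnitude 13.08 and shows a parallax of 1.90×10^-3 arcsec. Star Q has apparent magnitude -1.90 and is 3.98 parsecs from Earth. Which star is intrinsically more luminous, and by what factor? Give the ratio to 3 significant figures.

Star Q is more luminous, by a factor of 56.1.

Star P: d = 1/p = 1/1.90×10^-3″ = 526.3 pc
Star P: M = m − 5 log₁₀ d + 5 = 13.08 − 5·2.7212 + 5 = 4.474
Star Q: M = m − 5 log₁₀ d + 5 = -1.90 − 5·0.5999 + 5 = 0.101
ΔM = M_P − M_Q = 4.474 − (0.101) = 4.373; smaller M is more luminous → Star Q.
L ratio = 10^(0.4 |ΔM|) = 10^1.749 = 56.14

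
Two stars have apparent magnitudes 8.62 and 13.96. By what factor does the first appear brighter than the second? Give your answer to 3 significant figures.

Δm = 8.62 − (13.96) = -5.34
Flux ratio = 10^(−0.4 Δm) = 10^(−0.4 × -5.34) = 10^2.136 = 136.8

137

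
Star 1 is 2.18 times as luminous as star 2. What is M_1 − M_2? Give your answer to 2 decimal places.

M_1 − M_2 ≈ -0.85

Pogson: ΔM = −2.5 log₁₀(ratio) = −2.5 log₁₀(2.18) = −2.5 × 0.3385 = -0.846
Star 1 is brighter, so it has the smaller magnitude: the difference is negative.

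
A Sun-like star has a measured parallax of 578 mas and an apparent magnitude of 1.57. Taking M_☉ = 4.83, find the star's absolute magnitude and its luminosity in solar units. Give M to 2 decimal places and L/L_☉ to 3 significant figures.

d = 1/p = 1000/578 mas = 1.730 pc
M = m − 5 log₁₀ d + 5 = 1.57 − 5·0.2381 + 5 = 5.380
M − M_☉ = 5.380 − 4.83 = 0.550
L/L_☉ = 10^(−0.4 × 0.550) = 0.6028

M ≈ 5.38; L/L_☉ ≈ 0.603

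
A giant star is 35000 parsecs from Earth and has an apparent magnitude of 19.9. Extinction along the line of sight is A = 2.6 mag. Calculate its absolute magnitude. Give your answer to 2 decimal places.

5 log₁₀(d/10 pc) = 5 log₁₀(35000) − 5 = 17.720
M = m − 5 log₁₀(d/10) − A = 19.9 − 17.720 − 2.6 = -0.420

M ≈ -0.42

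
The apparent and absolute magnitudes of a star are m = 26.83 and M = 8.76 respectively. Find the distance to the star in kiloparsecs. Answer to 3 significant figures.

Distance modulus: m − M = 26.83 − (8.76) = 18.070
m − M = 5 log₁₀ d − 5
log₁₀ d = (m − M)/5 + 1 = 4.6140
d = 10^4.6140 = 41110 pc
= 41.11 kpc

d ≈ 41.1 kpc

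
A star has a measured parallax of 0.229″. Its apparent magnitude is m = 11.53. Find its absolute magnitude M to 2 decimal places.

M ≈ 13.33

d = 1/p = 1/0.229″ = 4.367 pc
5 log₁₀(d/10 pc) = 5 log₁₀(4.367) − 5 = -1.799
M = m − 5 log₁₀(d/10) = 11.53 + 1.799 = 13.329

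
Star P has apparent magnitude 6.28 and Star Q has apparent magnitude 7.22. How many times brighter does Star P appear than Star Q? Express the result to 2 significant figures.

2.4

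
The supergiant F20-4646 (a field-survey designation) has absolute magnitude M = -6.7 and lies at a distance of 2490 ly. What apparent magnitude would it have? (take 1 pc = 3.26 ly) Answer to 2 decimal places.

d = 2490 ly / 3.26 = 763.8 pc
m = M + 5 log₁₀ d − 5 = -6.7 + 5·2.8830 − 5 = 2.715

m ≈ 2.71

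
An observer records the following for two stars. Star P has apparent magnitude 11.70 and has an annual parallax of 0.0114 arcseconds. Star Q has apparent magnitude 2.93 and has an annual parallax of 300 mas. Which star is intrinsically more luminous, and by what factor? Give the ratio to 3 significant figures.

Star Q is more luminous, by a factor of 4.65.

Star P: d = 1/p = 1/0.0114″ = 87.72 pc
Star P: M = m − 5 log₁₀ d + 5 = 11.70 − 5·1.9431 + 5 = 6.985
Star Q: p = 300 mas = 0.300″ → d = 1/p = 3.333 pc
Star Q: M = m − 5 log₁₀ d + 5 = 2.93 − 5·0.5229 + 5 = 5.316
ΔM = M_P − M_Q = 6.985 − (5.316) = 1.669; smaller M is more luminous → Star Q.
L ratio = 10^(0.4 |ΔM|) = 10^0.668 = 4.651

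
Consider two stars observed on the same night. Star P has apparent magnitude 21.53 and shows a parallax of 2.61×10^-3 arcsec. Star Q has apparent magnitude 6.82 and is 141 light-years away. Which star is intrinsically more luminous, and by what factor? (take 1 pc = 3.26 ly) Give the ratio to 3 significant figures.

Star Q is more luminous, by a factor of 9760.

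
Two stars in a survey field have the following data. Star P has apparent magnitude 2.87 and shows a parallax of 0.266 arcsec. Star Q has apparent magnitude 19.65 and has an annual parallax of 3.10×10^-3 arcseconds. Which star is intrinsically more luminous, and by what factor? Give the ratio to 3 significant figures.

Star P is more luminous, by a factor of 700.

Star P: d = 1/p = 1/0.266″ = 3.759 pc
Star P: M = m − 5 log₁₀ d + 5 = 2.87 − 5·0.5751 + 5 = 4.994
Star Q: d = 1/p = 1/3.10×10^-3″ = 322.6 pc
Star Q: M = m − 5 log₁₀ d + 5 = 19.65 − 5·2.5086 + 5 = 12.107
ΔM = M_P − M_Q = 4.994 − (12.107) = -7.112; smaller M is more luminous → Star P.
L ratio = 10^(0.4 |ΔM|) = 10^2.845 = 699.8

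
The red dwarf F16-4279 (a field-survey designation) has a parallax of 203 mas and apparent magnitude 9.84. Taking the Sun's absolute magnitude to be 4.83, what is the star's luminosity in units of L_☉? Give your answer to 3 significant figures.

L/L_☉ ≈ 2.40×10^-3

d = 1/p = 1000/203 mas = 4.926 pc
M = m − 5 log₁₀ d + 5 = 9.84 − 5·0.6925 + 5 = 11.377
M − M_☉ = 11.377 − 4.83 = 6.547
L/L_☉ = 10^(−0.4 × 6.547) = 2.404×10^-3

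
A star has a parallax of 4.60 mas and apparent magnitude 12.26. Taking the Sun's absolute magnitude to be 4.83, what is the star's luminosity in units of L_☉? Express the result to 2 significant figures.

L/L_☉ ≈ 0.50

d = 1/p = 1000/4.60 mas = 217.4 pc
M = m − 5 log₁₀ d + 5 = 12.26 − 5·2.3372 + 5 = 5.574
M − M_☉ = 5.574 − 4.83 = 0.744
L/L_☉ = 10^(−0.4 × 0.744) = 0.5041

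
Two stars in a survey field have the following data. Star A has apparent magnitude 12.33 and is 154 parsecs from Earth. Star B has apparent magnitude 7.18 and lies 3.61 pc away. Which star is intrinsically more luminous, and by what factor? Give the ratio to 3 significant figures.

Star A is more luminous, by a factor of 15.8.

Star A: M = m − 5 log₁₀ d + 5 = 12.33 − 5·2.1875 + 5 = 6.392
Star B: M = m − 5 log₁₀ d + 5 = 7.18 − 5·0.5575 + 5 = 9.392
ΔM = M_A − M_B = 6.392 − (9.392) = -3.000; smaller M is more luminous → Star A.
L ratio = 10^(0.4 |ΔM|) = 10^1.200 = 15.85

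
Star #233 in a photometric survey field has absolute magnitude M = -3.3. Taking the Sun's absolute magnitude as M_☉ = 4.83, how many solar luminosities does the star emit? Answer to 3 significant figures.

L/L_☉ ≈ 1790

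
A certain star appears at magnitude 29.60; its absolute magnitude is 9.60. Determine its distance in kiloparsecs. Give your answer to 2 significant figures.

μ = m − M = 20.000
m − M = 5 log₁₀ d − 5
log₁₀ d = (m − M)/5 + 1 = 5.0000
d = 10^5.0000 = 100000 pc
= 100.0 kpc

d ≈ 100 kpc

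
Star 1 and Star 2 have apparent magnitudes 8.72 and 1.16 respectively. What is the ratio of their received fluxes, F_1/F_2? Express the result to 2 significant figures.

F_1/F_2 ≈ 9.5×10^-4

Magnitude difference = 7.56
Flux ratio = 10^(−0.4 Δm) = 10^(−0.4 × 7.56) = 10^-3.024 = 9.462×10^-4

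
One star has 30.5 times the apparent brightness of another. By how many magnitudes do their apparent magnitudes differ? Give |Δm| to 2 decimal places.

Pogson: Δm = −2.5 log₁₀(ratio) = −2.5 log₁₀(30.5) = −2.5 × 1.4843 = -3.711

|Δm| ≈ 3.71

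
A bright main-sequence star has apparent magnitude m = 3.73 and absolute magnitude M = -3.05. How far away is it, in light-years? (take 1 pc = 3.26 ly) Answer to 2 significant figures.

d ≈ 740 ly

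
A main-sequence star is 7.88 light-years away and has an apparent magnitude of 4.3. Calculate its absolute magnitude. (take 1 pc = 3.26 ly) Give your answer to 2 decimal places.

M ≈ 7.38

d = 7.88 ly / 3.26 = 2.417 pc
5 log₁₀(d/10 pc) = 5 log₁₀(2.417) − 5 = -3.083
M = m − 5 log₁₀(d/10) = 4.3 + 3.083 = 7.383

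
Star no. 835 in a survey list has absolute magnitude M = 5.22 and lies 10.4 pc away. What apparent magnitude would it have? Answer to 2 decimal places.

m = M + 5 log₁₀ d − 5 = 5.22 + 5·1.0170 − 5 = 5.305

m ≈ 5.31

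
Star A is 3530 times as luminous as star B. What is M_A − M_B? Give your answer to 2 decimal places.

M_A − M_B ≈ -8.87

Pogson: ΔM = −2.5 log₁₀(ratio) = −2.5 log₁₀(3530) = −2.5 × 3.5478 = -8.869
Star A is brighter, so it has the smaller magnitude: the difference is negative.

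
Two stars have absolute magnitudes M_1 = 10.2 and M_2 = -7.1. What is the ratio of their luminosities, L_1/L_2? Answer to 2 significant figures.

ΔM = M_1 − M_2 = 17.3
L_1/L_2 = 10^(−0.4 ΔM) = 10^-6.920 = 1.202×10^-7

L_1/L_2 ≈ 1.2×10^-7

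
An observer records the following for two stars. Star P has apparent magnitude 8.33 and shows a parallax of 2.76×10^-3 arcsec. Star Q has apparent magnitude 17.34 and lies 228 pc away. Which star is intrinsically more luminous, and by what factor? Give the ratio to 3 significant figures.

Star P is more luminous, by a factor of 10100.

Star P: d = 1/p = 1/2.76×10^-3″ = 362.3 pc
Star P: M = m − 5 log₁₀ d + 5 = 8.33 − 5·2.5591 + 5 = 0.535
Star Q: M = m − 5 log₁₀ d + 5 = 17.34 − 5·2.3579 + 5 = 10.550
ΔM = M_P − M_Q = 0.535 − (10.550) = -10.016; smaller M is more luminous → Star P.
L ratio = 10^(0.4 |ΔM|) = 10^4.006 = 10150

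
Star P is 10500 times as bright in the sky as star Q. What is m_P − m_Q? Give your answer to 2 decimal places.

m_P − m_Q ≈ -10.05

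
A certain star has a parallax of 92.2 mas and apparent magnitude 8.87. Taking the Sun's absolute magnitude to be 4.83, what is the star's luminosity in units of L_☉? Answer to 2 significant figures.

d = 1/p = 1000/92.2 mas = 10.85 pc
M = m − 5 log₁₀ d + 5 = 8.87 − 5·1.0353 + 5 = 8.694
M − M_☉ = 8.694 − 4.83 = 3.864
L/L_☉ = 10^(−0.4 × 3.864) = 0.02848

L/L_☉ ≈ 0.028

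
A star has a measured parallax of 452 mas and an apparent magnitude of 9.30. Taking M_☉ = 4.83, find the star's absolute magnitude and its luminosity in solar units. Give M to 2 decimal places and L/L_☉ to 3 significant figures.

d = 1/p = 1000/452 mas = 2.212 pc
M = m − 5 log₁₀ d + 5 = 9.30 − 5·0.3449 + 5 = 12.576
M − M_☉ = 12.576 − 4.83 = 7.746
L/L_☉ = 10^(−0.4 × 7.746) = 7.975×10^-4

M ≈ 12.58; L/L_☉ ≈ 7.97×10^-4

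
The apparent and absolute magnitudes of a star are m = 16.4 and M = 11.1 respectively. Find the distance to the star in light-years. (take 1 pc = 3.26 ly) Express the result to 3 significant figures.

d ≈ 374 ly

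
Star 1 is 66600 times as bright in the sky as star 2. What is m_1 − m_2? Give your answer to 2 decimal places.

Pogson: Δm = −2.5 log₁₀(ratio) = −2.5 log₁₀(66600) = −2.5 × 4.8235 = -12.059
Star 1 is brighter, so it has the smaller magnitude: the difference is negative.

m_1 − m_2 ≈ -12.06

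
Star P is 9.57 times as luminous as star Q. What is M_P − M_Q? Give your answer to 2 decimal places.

M_P − M_Q ≈ -2.45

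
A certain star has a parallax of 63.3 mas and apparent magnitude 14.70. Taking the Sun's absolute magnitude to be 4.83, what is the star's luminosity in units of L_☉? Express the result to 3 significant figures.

L/L_☉ ≈ 2.81×10^-4

d = 1/p = 1000/63.3 mas = 15.80 pc
M = m − 5 log₁₀ d + 5 = 14.70 − 5·1.1986 + 5 = 13.707
M − M_☉ = 13.707 − 4.83 = 8.877
L/L_☉ = 10^(−0.4 × 8.877) = 2.813×10^-4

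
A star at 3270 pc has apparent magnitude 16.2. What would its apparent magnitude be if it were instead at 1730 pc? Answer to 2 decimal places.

m ≈ 14.82

Flux ∝ 1/d², so Δm = 5 log₁₀(d₂/d₁) = 5 log₁₀(1730/3270) = -1.383
m₂ = m₁ + Δm = 16.2 + (-1.383) = 14.817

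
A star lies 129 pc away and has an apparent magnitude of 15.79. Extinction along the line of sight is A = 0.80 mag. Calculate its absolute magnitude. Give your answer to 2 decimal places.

M ≈ 9.44

5 log₁₀(d/10 pc) = 5 log₁₀(129.0) − 5 = 5.553
M = m − 5 log₁₀(d/10) − A = 15.79 − 5.553 − 0.80 = 9.437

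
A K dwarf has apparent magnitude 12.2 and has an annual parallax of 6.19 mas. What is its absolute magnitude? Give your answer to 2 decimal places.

p = 6.19 mas = 6.19×10^-3″ → d = 1/p = 161.6 pc
5 log₁₀(d/10 pc) = 5 log₁₀(161.6) − 5 = 6.042
M = m − 5 log₁₀(d/10) = 12.2 − 6.042 = 6.158

M ≈ 6.16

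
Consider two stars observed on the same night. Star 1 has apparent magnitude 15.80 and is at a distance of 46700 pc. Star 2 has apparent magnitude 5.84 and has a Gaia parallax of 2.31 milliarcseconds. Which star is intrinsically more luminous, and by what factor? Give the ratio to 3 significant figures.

Star 1 is more luminous, by a factor of 1.21.

Star 1: M = m − 5 log₁₀ d + 5 = 15.80 − 5·4.6693 + 5 = -2.547
Star 2: p = 2.31 mas = 2.31×10^-3″ → d = 1/p = 432.9 pc
Star 2: M = m − 5 log₁₀ d + 5 = 5.84 − 5·2.6364 + 5 = -2.342
ΔM = M_1 − M_2 = -2.547 − (-2.342) = -0.205; smaller M is more luminous → Star 1.
L ratio = 10^(0.4 |ΔM|) = 10^0.082 = 1.207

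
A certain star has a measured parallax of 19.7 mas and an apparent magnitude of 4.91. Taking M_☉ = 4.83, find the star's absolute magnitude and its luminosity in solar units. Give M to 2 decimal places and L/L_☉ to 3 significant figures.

d = 1/p = 1000/19.7 mas = 50.76 pc
M = m − 5 log₁₀ d + 5 = 4.91 − 5·1.7055 + 5 = 1.382
M − M_☉ = 1.382 − 4.83 = -3.448
L/L_☉ = 10^(−0.4 × -3.448) = 23.94

M ≈ 1.38; L/L_☉ ≈ 23.9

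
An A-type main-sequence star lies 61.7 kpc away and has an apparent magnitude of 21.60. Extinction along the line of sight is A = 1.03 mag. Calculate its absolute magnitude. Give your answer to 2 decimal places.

M ≈ 1.62

d = 61.7 kpc = 61700 pc
5 log₁₀(d/10 pc) = 5 log₁₀(61700) − 5 = 18.951
M = m − 5 log₁₀(d/10) − A = 21.60 − 18.951 − 1.03 = 1.619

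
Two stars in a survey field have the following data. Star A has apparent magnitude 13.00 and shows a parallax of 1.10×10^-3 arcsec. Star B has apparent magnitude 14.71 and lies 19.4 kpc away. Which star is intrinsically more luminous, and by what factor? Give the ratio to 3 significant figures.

Star B is more luminous, by a factor of 94.3.

Star A: d = 1/p = 1/1.10×10^-3″ = 909.1 pc
Star A: M = m − 5 log₁₀ d + 5 = 13.00 − 5·2.9586 + 5 = 3.207
Star B: d = 19.4 kpc = 19400 pc
Star B: M = m − 5 log₁₀ d + 5 = 14.71 − 5·4.2878 + 5 = -1.729
ΔM = M_A − M_B = 3.207 − (-1.729) = 4.936; smaller M is more luminous → Star B.
L ratio = 10^(0.4 |ΔM|) = 10^1.974 = 94.27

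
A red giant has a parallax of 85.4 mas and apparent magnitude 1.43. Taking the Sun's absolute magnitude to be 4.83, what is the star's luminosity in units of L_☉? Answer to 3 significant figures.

L/L_☉ ≈ 31.4

d = 1/p = 1000/85.4 mas = 11.71 pc
M = m − 5 log₁₀ d + 5 = 1.43 − 5·1.0685 + 5 = 1.087
M − M_☉ = 1.087 − 4.83 = -3.743
L/L_☉ = 10^(−0.4 × -3.743) = 31.41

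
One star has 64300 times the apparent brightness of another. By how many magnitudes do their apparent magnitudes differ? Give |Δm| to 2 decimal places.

Pogson: Δm = −2.5 log₁₀(ratio) = −2.5 log₁₀(64300) = −2.5 × 4.8082 = -12.021

|Δm| ≈ 12.02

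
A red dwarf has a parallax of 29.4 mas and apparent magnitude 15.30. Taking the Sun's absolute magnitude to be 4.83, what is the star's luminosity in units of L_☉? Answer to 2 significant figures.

d = 1/p = 1000/29.4 mas = 34.01 pc
M = m − 5 log₁₀ d + 5 = 15.30 − 5·1.5317 + 5 = 12.642
M − M_☉ = 12.642 − 4.83 = 7.812
L/L_☉ = 10^(−0.4 × 7.812) = 7.504×10^-4

L/L_☉ ≈ 7.5×10^-4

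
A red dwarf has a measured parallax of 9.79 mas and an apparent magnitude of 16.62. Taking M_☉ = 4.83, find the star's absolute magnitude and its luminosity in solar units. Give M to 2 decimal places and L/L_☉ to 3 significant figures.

M ≈ 11.57; L/L_☉ ≈ 2.01×10^-3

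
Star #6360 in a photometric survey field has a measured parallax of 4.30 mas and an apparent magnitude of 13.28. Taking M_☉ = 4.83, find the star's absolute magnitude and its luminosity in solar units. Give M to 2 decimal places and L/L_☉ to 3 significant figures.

d = 1/p = 1000/4.30 mas = 232.6 pc
M = m − 5 log₁₀ d + 5 = 13.28 − 5·2.3665 + 5 = 6.447
M − M_☉ = 6.447 − 4.83 = 1.617
L/L_☉ = 10^(−0.4 × 1.617) = 0.2255

M ≈ 6.45; L/L_☉ ≈ 0.225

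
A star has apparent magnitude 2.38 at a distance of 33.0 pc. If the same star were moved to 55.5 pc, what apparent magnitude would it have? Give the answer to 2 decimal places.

m ≈ 3.51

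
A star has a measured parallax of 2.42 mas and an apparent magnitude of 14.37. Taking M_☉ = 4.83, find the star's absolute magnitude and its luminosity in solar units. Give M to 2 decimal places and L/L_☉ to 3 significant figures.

d = 1/p = 1000/2.42 mas = 413.2 pc
M = m − 5 log₁₀ d + 5 = 14.37 − 5·2.6162 + 5 = 6.289
M − M_☉ = 6.289 − 4.83 = 1.459
L/L_☉ = 10^(−0.4 × 1.459) = 0.2608

M ≈ 6.29; L/L_☉ ≈ 0.261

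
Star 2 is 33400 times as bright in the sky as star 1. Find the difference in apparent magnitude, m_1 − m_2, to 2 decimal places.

Pogson: Δm = −2.5 log₁₀(ratio) = −2.5 log₁₀(33400) = −2.5 × 4.5237 = -11.309
Star 2 is brighter so has the smaller magnitude: m_1 − m_2 is positive.

m_1 − m_2 ≈ 11.31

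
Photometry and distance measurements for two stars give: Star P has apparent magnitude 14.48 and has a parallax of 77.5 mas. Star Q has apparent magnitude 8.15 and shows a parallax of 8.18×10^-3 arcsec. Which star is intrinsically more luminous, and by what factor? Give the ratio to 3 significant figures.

Star P: p = 77.5 mas = 0.0775″ → d = 1/p = 12.90 pc
Star P: M = m − 5 log₁₀ d + 5 = 14.48 − 5·1.1107 + 5 = 13.927
Star Q: d = 1/p = 1/8.18×10^-3″ = 122.2 pc
Star Q: M = m − 5 log₁₀ d + 5 = 8.15 − 5·2.0872 + 5 = 2.714
ΔM = M_P − M_Q = 13.927 − (2.714) = 11.213; smaller M is more luminous → Star Q.
L ratio = 10^(0.4 |ΔM|) = 10^4.485 = 30560

Star Q is more luminous, by a factor of 30600.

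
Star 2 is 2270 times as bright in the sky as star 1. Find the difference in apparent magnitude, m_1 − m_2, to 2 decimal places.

m_1 − m_2 ≈ 8.39

Pogson: Δm = −2.5 log₁₀(ratio) = −2.5 log₁₀(2270) = −2.5 × 3.3560 = -8.390
Star 2 is brighter so has the smaller magnitude: m_1 − m_2 is positive.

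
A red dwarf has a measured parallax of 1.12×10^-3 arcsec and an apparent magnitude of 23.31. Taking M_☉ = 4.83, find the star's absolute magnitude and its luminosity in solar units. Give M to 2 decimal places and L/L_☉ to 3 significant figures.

d = 1/p = 1/1.12×10^-3″ = 892.9 pc
M = m − 5 log₁₀ d + 5 = 23.31 − 5·2.9508 + 5 = 13.556
M − M_☉ = 13.556 − 4.83 = 8.726
L/L_☉ = 10^(−0.4 × 8.726) = 3.233×10^-4

M ≈ 13.56; L/L_☉ ≈ 3.23×10^-4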